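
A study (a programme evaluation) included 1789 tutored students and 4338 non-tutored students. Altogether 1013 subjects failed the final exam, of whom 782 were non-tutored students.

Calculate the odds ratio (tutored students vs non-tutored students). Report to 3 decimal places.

OR = 0.674

tutored students with the outcome: 1013 − 782 = 231
tutored students without the outcome: 1789 − 231 = 1558
non-tutored students without the outcome: 4338 − 782 = 3556
OR = (231 × 3556) / (1558 × 782) = 821436/1218356 ≈ 0.674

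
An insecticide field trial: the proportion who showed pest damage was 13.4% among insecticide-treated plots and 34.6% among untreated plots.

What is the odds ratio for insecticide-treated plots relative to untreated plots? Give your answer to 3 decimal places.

odds, insecticide-treated plots = 0.1340/0.8660 = 0.1547
odds, untreated plots = 0.3460/0.6540 = 0.5291
OR = 0.1547 / 0.5291 = 0.292

0.292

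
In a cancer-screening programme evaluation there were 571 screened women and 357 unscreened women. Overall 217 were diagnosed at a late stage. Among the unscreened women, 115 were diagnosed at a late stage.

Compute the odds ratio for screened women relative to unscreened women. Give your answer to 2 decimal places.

0.46

screened women with the outcome: 217 − 115 = 102
screened women without the outcome: 571 − 102 = 469
unscreened women without the outcome: 357 − 115 = 242
OR = (102 × 242) / (469 × 115) = 24684/53935 ≈ 0.46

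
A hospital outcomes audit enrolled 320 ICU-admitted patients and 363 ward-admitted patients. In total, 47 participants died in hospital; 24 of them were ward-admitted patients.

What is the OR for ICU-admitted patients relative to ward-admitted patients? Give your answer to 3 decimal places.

ICU-admitted patients with the outcome: 47 − 24 = 23
ICU-admitted patients without the outcome: 320 − 23 = 297
ward-admitted patients without the outcome: 363 − 24 = 339
OR = (23 × 339) / (297 × 24) = 7797/7128 ≈ 1.094

OR ≈ 1.094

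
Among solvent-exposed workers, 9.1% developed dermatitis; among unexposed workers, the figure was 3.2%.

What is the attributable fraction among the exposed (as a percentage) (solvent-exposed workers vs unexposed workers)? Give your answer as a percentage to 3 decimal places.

AR% = (0.09100 − 0.03200) / 0.09100 = 0.6484 → 64.835%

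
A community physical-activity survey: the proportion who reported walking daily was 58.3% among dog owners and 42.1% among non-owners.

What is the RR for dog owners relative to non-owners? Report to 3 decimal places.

RR = 0.5830 / 0.4210 = 1.385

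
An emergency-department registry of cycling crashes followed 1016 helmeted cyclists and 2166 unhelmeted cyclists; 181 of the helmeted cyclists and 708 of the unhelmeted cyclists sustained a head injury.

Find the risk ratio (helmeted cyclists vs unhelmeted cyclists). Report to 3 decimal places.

risk, helmeted cyclists = 181/1016 = 0.1781
risk, unhelmeted cyclists = 708/2166 = 0.3269
RR = 0.1781 / 0.3269 = 0.545

0.545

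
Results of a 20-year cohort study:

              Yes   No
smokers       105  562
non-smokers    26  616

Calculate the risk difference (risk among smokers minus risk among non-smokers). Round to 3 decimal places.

RD ≈ 0.117

risk, smokers = 105/667 = 0.15742
risk, non-smokers = 26/642 = 0.04050
risk difference = 0.15742 − 0.04050 = 0.117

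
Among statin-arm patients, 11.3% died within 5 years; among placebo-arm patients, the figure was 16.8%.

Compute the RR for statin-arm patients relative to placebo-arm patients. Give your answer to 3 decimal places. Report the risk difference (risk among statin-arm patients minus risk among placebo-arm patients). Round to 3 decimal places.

RR = 0.1130 / 0.1680 = 0.673
risk difference = 0.1130 − 0.1680 = -0.055

RR = 0.673; RD = -0.055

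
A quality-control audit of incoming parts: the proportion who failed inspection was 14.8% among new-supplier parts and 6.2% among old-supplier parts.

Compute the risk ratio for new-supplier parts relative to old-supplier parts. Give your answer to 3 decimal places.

RR = 0.1480 / 0.0620 = 2.387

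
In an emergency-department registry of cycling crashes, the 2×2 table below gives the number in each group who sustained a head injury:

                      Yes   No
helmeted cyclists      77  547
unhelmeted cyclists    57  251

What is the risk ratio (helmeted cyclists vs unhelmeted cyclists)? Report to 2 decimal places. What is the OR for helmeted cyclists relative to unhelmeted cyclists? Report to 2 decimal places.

risk, helmeted cyclists = 77/624 = 0.1234
risk, unhelmeted cyclists = 57/308 = 0.1851
RR = 0.1234 / 0.1851 = 0.67
odds, helmeted cyclists = 77/547 = 0.1408
odds, unhelmeted cyclists = 57/251 = 0.2271
OR = 0.1408 / 0.2271 = 0.62

RR = 0.67; OR = 0.62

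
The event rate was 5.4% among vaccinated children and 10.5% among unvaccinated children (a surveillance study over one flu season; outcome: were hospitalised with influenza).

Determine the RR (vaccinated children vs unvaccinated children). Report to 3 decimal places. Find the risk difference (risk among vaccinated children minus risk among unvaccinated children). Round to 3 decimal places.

RR = 0.0540 / 0.1050 = 0.514
risk difference = 0.0540 − 0.1050 = -0.051

RR = 0.514; RD = -0.051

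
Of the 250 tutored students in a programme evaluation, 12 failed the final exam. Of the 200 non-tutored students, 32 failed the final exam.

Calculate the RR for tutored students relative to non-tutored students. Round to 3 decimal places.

RR ≈ 0.300

risk, tutored students = 12/250 = 0.04800
risk, non-tutored students = 32/200 = 0.16000
RR = 0.04800 / 0.16000 = 0.300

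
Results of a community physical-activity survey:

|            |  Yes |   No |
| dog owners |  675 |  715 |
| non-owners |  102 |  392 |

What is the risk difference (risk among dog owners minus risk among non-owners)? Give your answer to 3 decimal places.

RD: 0.279

risk, dog owners = 675/1390 = 0.4856
risk, non-owners = 102/494 = 0.2065
risk difference = 0.4856 − 0.2065 = 0.279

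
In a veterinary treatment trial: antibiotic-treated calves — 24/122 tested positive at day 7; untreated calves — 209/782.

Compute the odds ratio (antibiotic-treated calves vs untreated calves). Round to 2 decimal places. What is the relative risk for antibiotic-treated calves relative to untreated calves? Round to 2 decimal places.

OR = 0.67; RR = 0.74

OR = (24 × 573) / (98 × 209) = 13752/20482 ≈ 0.67
risk, antibiotic-treated calves = 24/122 = 0.1967
risk, untreated calves = 209/782 = 0.2673
RR = 0.1967 / 0.2673 = 0.74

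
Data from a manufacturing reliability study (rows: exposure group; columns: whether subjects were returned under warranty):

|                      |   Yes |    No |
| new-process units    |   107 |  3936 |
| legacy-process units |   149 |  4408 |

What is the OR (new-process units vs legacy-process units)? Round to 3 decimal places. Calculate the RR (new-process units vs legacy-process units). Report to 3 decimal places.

OR = (107 × 4408) / (3936 × 149) = 471656/586464 ≈ 0.804
risk, new-process units = 107/4043 = 0.02647
risk, legacy-process units = 149/4557 = 0.03270
RR = 0.02647 / 0.03270 = 0.809

OR = 0.804; RR = 0.809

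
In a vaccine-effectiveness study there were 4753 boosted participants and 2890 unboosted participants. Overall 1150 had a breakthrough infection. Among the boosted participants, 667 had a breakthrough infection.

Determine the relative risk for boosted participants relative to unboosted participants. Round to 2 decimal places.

boosted participants without the outcome: 4753 − 667 = 4086
unboosted participants with the outcome: 1150 − 667 = 483
unboosted participants without the outcome: 2890 − 483 = 2407
risk, boosted participants = 667/4753 = 0.1403
risk, unboosted participants = 483/2890 = 0.1671
RR = 0.1403 / 0.1671 = 0.84

RR ≈ 0.84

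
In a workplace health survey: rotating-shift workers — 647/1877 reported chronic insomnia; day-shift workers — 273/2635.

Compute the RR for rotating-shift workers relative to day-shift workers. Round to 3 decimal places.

3.327

risk, rotating-shift workers = 647/1877 = 0.3447
risk, day-shift workers = 273/2635 = 0.1036
RR = 0.3447 / 0.1036 = 3.327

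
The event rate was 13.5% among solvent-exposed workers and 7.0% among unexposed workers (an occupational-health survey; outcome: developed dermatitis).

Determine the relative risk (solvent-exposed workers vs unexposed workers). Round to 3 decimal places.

RR = 0.1350 / 0.0700 = 1.929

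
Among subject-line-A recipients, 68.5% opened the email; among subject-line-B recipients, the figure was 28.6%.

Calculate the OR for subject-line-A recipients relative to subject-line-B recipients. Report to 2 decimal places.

OR ≈ 5.43

odds, subject-line-A recipients = 0.6850/0.3150 = 2.1746
odds, subject-line-B recipients = 0.2860/0.7140 = 0.4006
OR = 2.1746 / 0.4006 = 5.43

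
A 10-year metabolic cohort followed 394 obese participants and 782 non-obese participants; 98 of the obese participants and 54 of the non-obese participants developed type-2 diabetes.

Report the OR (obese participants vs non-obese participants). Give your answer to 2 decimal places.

odds, obese participants = 98/296 = 0.3311
odds, non-obese participants = 54/728 = 0.0742
OR = 0.3311 / 0.0742 = 4.46

4.46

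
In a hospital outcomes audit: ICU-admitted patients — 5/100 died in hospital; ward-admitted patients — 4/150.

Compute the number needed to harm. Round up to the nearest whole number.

NNH = 43

risk, ICU-admitted patients = 5/100 = 0.050000
risk, ward-admitted patients = 4/150 = 0.026667
absolute risk difference = 0.023333
1 / 0.023333 = 42.858 → round up → 43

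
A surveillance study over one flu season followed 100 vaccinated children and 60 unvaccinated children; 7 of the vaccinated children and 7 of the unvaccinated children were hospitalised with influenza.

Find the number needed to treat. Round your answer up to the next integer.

risk, vaccinated children = 7/100 = 0.070000
risk, unvaccinated children = 7/60 = 0.116667
absolute risk difference = 0.046667
1 / 0.046667 = 21.428 → round up → 22

22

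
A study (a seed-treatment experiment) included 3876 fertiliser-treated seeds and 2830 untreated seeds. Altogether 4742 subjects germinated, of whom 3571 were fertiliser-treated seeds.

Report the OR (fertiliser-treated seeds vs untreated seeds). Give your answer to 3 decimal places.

16.587

fertiliser-treated seeds without the outcome: 3876 − 3571 = 305
untreated seeds with the outcome: 4742 − 3571 = 1171
untreated seeds without the outcome: 2830 − 1171 = 1659
OR = (3571 × 1659) / (305 × 1171) = 5924289/357155 ≈ 16.587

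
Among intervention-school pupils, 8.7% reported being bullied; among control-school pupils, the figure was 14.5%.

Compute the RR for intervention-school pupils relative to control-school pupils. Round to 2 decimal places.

RR = 0.0870 / 0.1450 = 0.60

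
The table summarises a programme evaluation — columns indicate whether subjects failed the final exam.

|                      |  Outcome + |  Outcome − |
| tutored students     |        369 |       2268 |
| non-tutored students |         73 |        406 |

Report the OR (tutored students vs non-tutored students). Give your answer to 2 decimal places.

odds, tutored students = 369/2268 = 0.1627
odds, non-tutored students = 73/406 = 0.1798
OR = 0.1627 / 0.1798 = 0.90

OR: 0.90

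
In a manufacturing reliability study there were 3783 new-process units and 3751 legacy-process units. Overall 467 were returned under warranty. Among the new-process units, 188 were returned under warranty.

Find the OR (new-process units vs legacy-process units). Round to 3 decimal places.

0.651

new-process units without the outcome: 3783 − 188 = 3595
legacy-process units with the outcome: 467 − 188 = 279
legacy-process units without the outcome: 3751 − 279 = 3472
odds, new-process units = 188/3595 = 0.05229
odds, legacy-process units = 279/3472 = 0.08036
OR = 0.05229 / 0.08036 = 0.651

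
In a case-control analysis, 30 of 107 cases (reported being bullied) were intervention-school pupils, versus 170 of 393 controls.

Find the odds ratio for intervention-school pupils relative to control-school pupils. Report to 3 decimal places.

OR = (30 × 223) / (170 × 77) = 6690/13090 ≈ 0.511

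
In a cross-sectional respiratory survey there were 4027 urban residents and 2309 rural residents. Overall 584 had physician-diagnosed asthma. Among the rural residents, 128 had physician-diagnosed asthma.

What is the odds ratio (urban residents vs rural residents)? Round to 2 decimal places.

urban residents with the outcome: 584 − 128 = 456
urban residents without the outcome: 4027 − 456 = 3571
rural residents without the outcome: 2309 − 128 = 2181
OR = (456 × 2181) / (3571 × 128) = 994536/457088 ≈ 2.18

OR: 2.18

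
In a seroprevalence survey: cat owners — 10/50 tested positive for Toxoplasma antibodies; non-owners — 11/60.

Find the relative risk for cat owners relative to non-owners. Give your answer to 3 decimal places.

1.091

risk, cat owners = 10/50 = 0.2000
risk, non-owners = 11/60 = 0.1833
RR = 0.2000 / 0.1833 = 1.091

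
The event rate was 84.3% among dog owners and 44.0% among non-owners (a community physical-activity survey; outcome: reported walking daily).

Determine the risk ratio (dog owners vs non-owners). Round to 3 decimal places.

RR = 0.8430 / 0.4400 = 1.916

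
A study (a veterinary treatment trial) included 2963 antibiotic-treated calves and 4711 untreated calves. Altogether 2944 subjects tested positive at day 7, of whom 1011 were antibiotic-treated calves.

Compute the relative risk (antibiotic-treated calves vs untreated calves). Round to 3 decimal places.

antibiotic-treated calves without the outcome: 2963 − 1011 = 1952
untreated calves with the outcome: 2944 − 1011 = 1933
untreated calves without the outcome: 4711 − 1933 = 2778
risk, antibiotic-treated calves = 1011/2963 = 0.3412
risk, untreated calves = 1933/4711 = 0.4103
RR = 0.3412 / 0.4103 = 0.832

RR: 0.832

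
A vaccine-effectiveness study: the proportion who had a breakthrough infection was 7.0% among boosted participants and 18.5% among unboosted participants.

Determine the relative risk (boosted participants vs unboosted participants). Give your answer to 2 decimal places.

RR = 0.0700 / 0.1850 = 0.38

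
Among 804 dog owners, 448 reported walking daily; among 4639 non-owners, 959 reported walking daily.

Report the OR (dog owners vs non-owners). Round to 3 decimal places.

odds, dog owners = 448/356 = 1.2584
odds, non-owners = 959/3680 = 0.2606
OR = 1.2584 / 0.2606 = 4.829

4.829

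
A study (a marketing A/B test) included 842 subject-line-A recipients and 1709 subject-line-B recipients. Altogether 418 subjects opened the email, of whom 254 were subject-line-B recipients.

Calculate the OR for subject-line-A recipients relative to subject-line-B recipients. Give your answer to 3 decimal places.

subject-line-A recipients with the outcome: 418 − 254 = 164
subject-line-A recipients without the outcome: 842 − 164 = 678
subject-line-B recipients without the outcome: 1709 − 254 = 1455
OR = (164 × 1455) / (678 × 254) = 238620/172212 ≈ 1.386

1.386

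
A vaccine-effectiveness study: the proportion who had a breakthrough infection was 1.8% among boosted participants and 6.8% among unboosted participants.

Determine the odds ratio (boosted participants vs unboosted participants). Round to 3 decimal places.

0.251

odds, boosted participants = 0.01800/0.98200 = 0.01833
odds, unboosted participants = 0.06800/0.93200 = 0.07296
OR = 0.01833 / 0.07296 = 0.251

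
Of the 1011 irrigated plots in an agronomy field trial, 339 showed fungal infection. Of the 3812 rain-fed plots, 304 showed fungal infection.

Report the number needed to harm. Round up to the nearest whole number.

NNH ≈ 4

risk, irrigated plots = 339/1011 = 0.335312
risk, rain-fed plots = 304/3812 = 0.079748
absolute risk difference = 0.255563
1 / 0.255563 = 3.913 → round up → 4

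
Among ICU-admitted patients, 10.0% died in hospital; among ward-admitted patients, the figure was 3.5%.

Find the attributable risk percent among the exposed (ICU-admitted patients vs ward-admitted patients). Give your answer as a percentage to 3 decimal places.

AR% = (0.10000 − 0.03500) / 0.10000 = 0.6500 → 65.000%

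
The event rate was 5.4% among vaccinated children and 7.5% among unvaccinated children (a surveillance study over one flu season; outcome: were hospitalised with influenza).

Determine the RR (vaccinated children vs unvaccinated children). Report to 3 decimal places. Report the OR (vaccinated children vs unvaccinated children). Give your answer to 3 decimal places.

RR = 0.720; OR = 0.704

RR = 0.0540 / 0.0750 = 0.720
odds, vaccinated children = 0.0540/0.9460 = 0.0571
odds, unvaccinated children = 0.0750/0.9250 = 0.0811
OR = 0.0571 / 0.0811 = 0.704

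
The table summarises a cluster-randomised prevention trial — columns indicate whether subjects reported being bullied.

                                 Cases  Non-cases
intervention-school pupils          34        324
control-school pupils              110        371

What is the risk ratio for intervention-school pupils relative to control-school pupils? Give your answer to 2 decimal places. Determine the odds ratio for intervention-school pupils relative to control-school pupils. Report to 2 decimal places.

risk, intervention-school pupils = 34/358 = 0.0950
risk, control-school pupils = 110/481 = 0.2287
RR = 0.0950 / 0.2287 = 0.42
odds, intervention-school pupils = 34/324 = 0.1049
odds, control-school pupils = 110/371 = 0.2965
OR = 0.1049 / 0.2965 = 0.35

RR = 0.42; OR = 0.35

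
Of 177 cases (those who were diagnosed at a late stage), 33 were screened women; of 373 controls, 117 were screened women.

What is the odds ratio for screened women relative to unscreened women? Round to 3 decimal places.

OR = (33 × 256) / (117 × 144) = 8448/16848 ≈ 0.501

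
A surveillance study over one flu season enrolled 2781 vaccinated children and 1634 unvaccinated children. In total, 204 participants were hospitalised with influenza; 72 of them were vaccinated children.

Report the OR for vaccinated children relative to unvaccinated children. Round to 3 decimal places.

vaccinated children without the outcome: 2781 − 72 = 2709
unvaccinated children with the outcome: 204 − 72 = 132
unvaccinated children without the outcome: 1634 − 132 = 1502
odds, vaccinated children = 72/2709 = 0.02658
odds, unvaccinated children = 132/1502 = 0.08788
OR = 0.02658 / 0.08788 = 0.302

OR: 0.302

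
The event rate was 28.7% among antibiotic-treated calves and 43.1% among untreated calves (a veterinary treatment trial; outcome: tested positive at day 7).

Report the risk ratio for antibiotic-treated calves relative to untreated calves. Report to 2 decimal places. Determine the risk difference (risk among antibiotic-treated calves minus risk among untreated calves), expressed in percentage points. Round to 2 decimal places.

RR = 0.2870 / 0.4310 = 0.67
risk difference = 0.2870 − 0.4310 = -0.1440 → -14.40 percentage points

RR = 0.67; RD = -14.40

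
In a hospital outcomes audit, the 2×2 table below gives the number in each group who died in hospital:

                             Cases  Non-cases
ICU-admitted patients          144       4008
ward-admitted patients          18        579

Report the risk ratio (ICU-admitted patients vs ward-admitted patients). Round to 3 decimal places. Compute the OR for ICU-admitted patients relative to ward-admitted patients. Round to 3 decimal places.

RR = 1.150; OR = 1.156

risk, ICU-admitted patients = 144/4152 = 0.03468
risk, ward-admitted patients = 18/597 = 0.03015
RR = 0.03468 / 0.03015 = 1.150
odds, ICU-admitted patients = 144/4008 = 0.03593
odds, ward-admitted patients = 18/579 = 0.03109
OR = 0.03593 / 0.03109 = 1.156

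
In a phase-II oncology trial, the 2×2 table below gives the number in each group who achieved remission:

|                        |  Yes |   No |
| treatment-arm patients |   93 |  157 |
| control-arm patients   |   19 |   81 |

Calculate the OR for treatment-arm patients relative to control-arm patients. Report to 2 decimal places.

OR = (93 × 81) / (157 × 19) = 7533/2983 ≈ 2.53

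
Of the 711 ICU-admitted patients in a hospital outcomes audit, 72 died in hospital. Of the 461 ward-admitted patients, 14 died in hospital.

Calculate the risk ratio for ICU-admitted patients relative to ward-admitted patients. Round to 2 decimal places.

RR: 3.33

risk, ICU-admitted patients = 72/711 = 0.10127
risk, ward-admitted patients = 14/461 = 0.03037
RR = 0.10127 / 0.03037 = 3.33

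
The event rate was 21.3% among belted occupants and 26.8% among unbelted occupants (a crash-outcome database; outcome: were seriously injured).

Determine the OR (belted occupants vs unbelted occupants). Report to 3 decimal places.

OR = 0.739

odds, belted occupants = 0.2130/0.7870 = 0.2706
odds, unbelted occupants = 0.2680/0.7320 = 0.3661
OR = 0.2706 / 0.3661 = 0.739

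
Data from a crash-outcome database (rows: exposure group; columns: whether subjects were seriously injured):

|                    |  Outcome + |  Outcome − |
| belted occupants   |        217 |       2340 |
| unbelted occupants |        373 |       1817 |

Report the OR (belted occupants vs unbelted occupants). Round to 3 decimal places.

OR: 0.452

odds, belted occupants = 217/2340 = 0.0927
odds, unbelted occupants = 373/1817 = 0.2053
OR = 0.0927 / 0.2053 = 0.452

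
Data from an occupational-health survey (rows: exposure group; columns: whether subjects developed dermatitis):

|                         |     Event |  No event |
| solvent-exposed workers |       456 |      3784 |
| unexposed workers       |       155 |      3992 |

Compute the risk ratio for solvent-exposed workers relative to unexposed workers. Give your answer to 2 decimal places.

RR = 2.88

risk, solvent-exposed workers = 456/4240 = 0.10755
risk, unexposed workers = 155/4147 = 0.03738
RR = 0.10755 / 0.03738 = 2.88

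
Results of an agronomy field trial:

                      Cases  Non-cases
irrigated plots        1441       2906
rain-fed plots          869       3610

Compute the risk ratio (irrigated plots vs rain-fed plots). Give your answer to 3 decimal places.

risk, irrigated plots = 1441/4347 = 0.3315
risk, rain-fed plots = 869/4479 = 0.1940
RR = 0.3315 / 0.1940 = 1.709

RR ≈ 1.709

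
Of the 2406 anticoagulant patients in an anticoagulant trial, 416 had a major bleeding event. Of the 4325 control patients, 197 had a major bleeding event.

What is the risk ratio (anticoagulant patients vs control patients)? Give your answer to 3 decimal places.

risk, anticoagulant patients = 416/2406 = 0.17290
risk, control patients = 197/4325 = 0.04555
RR = 0.17290 / 0.04555 = 3.796

RR: 3.796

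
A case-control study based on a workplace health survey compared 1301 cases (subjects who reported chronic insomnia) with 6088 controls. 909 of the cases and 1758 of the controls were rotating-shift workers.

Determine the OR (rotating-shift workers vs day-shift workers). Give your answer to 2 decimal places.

OR ≈ 5.71

odds, rotating-shift workers = 909/1758 = 0.5171
odds, day-shift workers = 392/4330 = 0.0905
OR = 0.5171 / 0.0905 = 5.71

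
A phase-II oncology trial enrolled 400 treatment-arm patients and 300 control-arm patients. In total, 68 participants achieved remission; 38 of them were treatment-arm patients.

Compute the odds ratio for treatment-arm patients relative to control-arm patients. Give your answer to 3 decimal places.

OR ≈ 0.945

treatment-arm patients without the outcome: 400 − 38 = 362
control-arm patients with the outcome: 68 − 38 = 30
control-arm patients without the outcome: 300 − 30 = 270
OR = (38 × 270) / (362 × 30) = 10260/10860 ≈ 0.945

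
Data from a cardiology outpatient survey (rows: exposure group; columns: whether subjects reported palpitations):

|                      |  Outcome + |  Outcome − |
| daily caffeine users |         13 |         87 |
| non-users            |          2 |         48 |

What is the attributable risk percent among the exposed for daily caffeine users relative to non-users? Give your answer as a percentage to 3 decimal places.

AR% ≈ 69.231%

risk, daily caffeine users = 13/100 = 0.13000
risk, non-users = 2/50 = 0.04000
AR% = (0.13000 − 0.04000) / 0.13000 = 0.6923 → 69.231%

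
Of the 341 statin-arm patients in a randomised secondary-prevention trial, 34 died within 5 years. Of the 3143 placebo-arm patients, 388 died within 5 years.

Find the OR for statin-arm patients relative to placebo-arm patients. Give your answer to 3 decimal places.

OR = (34 × 2755) / (307 × 388) = 93670/119116 ≈ 0.786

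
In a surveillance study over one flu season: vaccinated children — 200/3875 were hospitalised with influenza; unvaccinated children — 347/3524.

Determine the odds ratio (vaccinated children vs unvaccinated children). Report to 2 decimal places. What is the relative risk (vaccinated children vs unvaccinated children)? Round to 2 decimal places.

OR = 0.50; RR = 0.52

OR = (200 × 3177) / (3675 × 347) = 635400/1275225 ≈ 0.50
risk, vaccinated children = 200/3875 = 0.0516
risk, unvaccinated children = 347/3524 = 0.0985
RR = 0.0516 / 0.0985 = 0.52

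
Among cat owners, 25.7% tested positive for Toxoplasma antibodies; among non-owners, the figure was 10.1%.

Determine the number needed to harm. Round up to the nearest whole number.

absolute risk difference = 0.156000
1 / 0.156000 = 6.410 → round up → 7

7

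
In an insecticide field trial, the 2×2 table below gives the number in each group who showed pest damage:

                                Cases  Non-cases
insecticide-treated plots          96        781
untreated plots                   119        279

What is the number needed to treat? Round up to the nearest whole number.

6

risk, insecticide-treated plots = 96/877 = 0.109464
risk, untreated plots = 119/398 = 0.298995
absolute risk difference = 0.189531
1 / 0.189531 = 5.276 → round up → 6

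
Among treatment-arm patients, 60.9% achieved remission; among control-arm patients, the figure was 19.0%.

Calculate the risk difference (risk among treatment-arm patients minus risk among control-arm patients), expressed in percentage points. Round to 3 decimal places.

41.900

risk difference = 0.6090 − 0.1900 = 0.4190 → 41.900 percentage points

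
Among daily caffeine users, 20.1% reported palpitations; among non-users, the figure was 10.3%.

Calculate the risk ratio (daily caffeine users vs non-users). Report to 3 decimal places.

RR = 0.2010 / 0.1030 = 1.951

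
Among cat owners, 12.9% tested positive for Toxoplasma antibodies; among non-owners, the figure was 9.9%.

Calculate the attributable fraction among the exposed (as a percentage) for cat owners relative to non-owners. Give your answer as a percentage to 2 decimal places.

AR% = (0.1290 − 0.0990) / 0.1290 = 0.2326 → 23.26%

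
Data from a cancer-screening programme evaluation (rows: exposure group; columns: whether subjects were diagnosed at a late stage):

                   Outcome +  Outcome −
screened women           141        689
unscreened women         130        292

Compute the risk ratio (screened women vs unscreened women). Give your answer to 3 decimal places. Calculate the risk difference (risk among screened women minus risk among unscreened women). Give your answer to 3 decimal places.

risk, screened women = 141/830 = 0.1699
risk, unscreened women = 130/422 = 0.3081
RR = 0.1699 / 0.3081 = 0.551
risk difference = 0.1699 − 0.3081 = -0.138

RR = 0.551; RD = -0.138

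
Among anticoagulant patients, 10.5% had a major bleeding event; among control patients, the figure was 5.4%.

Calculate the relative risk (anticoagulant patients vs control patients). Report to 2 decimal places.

RR = 0.1050 / 0.0540 = 1.94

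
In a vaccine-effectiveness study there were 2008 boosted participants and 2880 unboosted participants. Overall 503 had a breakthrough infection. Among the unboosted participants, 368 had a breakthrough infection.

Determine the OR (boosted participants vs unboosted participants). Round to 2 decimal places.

0.49

boosted participants with the outcome: 503 − 368 = 135
boosted participants without the outcome: 2008 − 135 = 1873
unboosted participants without the outcome: 2880 − 368 = 2512
OR = (135 × 2512) / (1873 × 368) = 339120/689264 ≈ 0.49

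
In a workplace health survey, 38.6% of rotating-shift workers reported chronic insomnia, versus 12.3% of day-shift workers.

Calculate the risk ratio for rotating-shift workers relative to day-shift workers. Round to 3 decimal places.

RR = 0.3860 / 0.1230 = 3.138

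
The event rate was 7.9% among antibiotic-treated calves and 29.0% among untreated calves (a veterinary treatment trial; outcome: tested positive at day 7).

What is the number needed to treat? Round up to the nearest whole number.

absolute risk difference = 0.211000
1 / 0.211000 = 4.739 → round up → 5

NNT ≈ 5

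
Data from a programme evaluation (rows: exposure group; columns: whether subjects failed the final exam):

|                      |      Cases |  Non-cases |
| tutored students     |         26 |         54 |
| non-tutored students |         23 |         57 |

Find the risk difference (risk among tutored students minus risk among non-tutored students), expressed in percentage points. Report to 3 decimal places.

RD = 3.750

risk, tutored students = 26/80 = 0.3250
risk, non-tutored students = 23/80 = 0.2875
risk difference = 0.3250 − 0.2875 = 0.0375 → 3.750 percentage points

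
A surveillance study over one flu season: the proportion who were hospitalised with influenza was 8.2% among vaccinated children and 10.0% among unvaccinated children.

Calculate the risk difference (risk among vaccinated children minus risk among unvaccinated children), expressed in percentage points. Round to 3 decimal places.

RD ≈ -1.800

risk difference = 0.0820 − 0.1000 = -0.0180 → -1.800 percentage points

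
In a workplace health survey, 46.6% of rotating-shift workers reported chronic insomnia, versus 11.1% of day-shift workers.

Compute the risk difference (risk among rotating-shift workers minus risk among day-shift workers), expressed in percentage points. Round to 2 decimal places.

35.50

risk difference = 0.4660 − 0.1110 = 0.3550 → 35.50 percentage points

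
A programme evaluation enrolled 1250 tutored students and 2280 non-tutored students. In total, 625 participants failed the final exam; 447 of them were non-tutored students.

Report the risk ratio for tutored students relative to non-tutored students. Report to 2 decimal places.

RR: 0.73

tutored students with the outcome: 625 − 447 = 178
tutored students without the outcome: 1250 − 178 = 1072
non-tutored students without the outcome: 2280 − 447 = 1833
risk, tutored students = 178/1250 = 0.1424
risk, non-tutored students = 447/2280 = 0.1961
RR = 0.1424 / 0.1961 = 0.73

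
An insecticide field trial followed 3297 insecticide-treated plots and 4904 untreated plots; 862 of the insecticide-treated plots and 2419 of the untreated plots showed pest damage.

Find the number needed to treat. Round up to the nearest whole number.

risk, insecticide-treated plots = 862/3297 = 0.261450
risk, untreated plots = 2419/4904 = 0.493271
absolute risk difference = 0.231821
1 / 0.231821 = 4.314 → round up → 5

NNT: 5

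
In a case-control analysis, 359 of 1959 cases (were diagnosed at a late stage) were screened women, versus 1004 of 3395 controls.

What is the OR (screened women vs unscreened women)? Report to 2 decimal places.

OR = (359 × 2391) / (1004 × 1600) = 858369/1606400 ≈ 0.53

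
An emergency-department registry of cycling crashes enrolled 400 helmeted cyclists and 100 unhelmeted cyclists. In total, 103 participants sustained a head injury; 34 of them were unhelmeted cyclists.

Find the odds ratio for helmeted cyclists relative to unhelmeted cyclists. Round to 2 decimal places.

OR: 0.40

helmeted cyclists with the outcome: 103 − 34 = 69
helmeted cyclists without the outcome: 400 − 69 = 331
unhelmeted cyclists without the outcome: 100 − 34 = 66
OR = (69 × 66) / (331 × 34) = 4554/11254 ≈ 0.40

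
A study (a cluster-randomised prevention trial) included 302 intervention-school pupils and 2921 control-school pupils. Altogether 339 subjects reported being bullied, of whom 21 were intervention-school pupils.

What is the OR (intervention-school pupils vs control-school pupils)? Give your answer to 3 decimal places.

intervention-school pupils without the outcome: 302 − 21 = 281
control-school pupils with the outcome: 339 − 21 = 318
control-school pupils without the outcome: 2921 − 318 = 2603
OR = (21 × 2603) / (281 × 318) = 54663/89358 ≈ 0.612

0.612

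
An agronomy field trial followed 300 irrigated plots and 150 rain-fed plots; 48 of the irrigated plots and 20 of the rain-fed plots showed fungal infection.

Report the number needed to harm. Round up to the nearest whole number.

risk, irrigated plots = 48/300 = 0.160000
risk, rain-fed plots = 20/150 = 0.133333
absolute risk difference = 0.026667
1 / 0.026667 = 37.500 → round up → 38

NNH = 38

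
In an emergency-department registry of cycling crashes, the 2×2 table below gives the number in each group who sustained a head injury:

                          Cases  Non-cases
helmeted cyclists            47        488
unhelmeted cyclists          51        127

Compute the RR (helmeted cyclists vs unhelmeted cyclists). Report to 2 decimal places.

RR ≈ 0.31

risk, helmeted cyclists = 47/535 = 0.0879
risk, unhelmeted cyclists = 51/178 = 0.2865
RR = 0.0879 / 0.2865 = 0.31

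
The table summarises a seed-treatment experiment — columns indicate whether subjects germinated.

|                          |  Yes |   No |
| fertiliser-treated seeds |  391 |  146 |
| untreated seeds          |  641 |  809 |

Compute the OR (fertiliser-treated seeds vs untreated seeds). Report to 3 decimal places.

odds, fertiliser-treated seeds = 391/146 = 2.6781
odds, untreated seeds = 641/809 = 0.7923
OR = 2.6781 / 0.7923 = 3.380

3.380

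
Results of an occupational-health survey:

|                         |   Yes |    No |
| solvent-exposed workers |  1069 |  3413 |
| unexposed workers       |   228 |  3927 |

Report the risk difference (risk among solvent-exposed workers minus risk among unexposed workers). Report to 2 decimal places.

risk, solvent-exposed workers = 1069/4482 = 0.2385
risk, unexposed workers = 228/4155 = 0.0549
risk difference = 0.2385 − 0.0549 = 0.18

RD: 0.18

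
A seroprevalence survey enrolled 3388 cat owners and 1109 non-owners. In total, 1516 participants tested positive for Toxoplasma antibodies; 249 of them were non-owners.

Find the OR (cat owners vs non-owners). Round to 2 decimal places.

cat owners with the outcome: 1516 − 249 = 1267
cat owners without the outcome: 3388 − 1267 = 2121
non-owners without the outcome: 1109 − 249 = 860
OR = (1267 × 860) / (2121 × 249) = 1089620/528129 ≈ 2.06

OR: 2.06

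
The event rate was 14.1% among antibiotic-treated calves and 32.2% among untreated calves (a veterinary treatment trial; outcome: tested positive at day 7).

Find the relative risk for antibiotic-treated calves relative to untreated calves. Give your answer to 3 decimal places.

RR = 0.1410 / 0.3220 = 0.438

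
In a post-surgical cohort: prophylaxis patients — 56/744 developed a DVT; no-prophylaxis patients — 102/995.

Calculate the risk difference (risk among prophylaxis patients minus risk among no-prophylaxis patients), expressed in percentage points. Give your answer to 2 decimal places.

-2.72

risk, prophylaxis patients = 56/744 = 0.0753
risk, no-prophylaxis patients = 102/995 = 0.1025
risk difference = 0.0753 − 0.1025 = -0.0272 → -2.72 percentage points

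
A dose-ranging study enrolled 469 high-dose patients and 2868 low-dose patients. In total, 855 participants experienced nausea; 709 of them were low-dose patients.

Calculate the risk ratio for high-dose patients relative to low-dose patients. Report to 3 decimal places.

1.259

high-dose patients with the outcome: 855 − 709 = 146
high-dose patients without the outcome: 469 − 146 = 323
low-dose patients without the outcome: 2868 − 709 = 2159
risk, high-dose patients = 146/469 = 0.3113
risk, low-dose patients = 709/2868 = 0.2472
RR = 0.3113 / 0.2472 = 1.259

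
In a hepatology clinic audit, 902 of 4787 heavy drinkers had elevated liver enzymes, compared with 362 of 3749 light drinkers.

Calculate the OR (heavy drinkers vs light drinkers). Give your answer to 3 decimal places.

OR = (902 × 3387) / (3885 × 362) = 3055074/1406370 ≈ 2.172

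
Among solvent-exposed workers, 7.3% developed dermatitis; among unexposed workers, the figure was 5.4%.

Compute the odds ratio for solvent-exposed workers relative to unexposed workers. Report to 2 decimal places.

OR: 1.38

odds, solvent-exposed workers = 0.0730/0.9270 = 0.0787
odds, unexposed workers = 0.0540/0.9460 = 0.0571
OR = 0.0787 / 0.0571 = 1.38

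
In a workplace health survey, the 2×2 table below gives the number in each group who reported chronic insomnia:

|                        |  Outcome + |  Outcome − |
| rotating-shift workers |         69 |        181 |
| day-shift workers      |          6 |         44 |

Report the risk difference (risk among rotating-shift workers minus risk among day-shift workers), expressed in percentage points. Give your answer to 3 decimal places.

15.600

risk, rotating-shift workers = 69/250 = 0.2760
risk, day-shift workers = 6/50 = 0.1200
risk difference = 0.2760 − 0.1200 = 0.1560 → 15.600 percentage points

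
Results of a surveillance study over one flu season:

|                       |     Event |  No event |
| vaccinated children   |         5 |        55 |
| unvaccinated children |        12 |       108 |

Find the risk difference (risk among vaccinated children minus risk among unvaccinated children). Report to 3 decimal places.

risk, vaccinated children = 5/60 = 0.0833
risk, unvaccinated children = 12/120 = 0.1000
risk difference = 0.0833 − 0.1000 = -0.017

RD: -0.017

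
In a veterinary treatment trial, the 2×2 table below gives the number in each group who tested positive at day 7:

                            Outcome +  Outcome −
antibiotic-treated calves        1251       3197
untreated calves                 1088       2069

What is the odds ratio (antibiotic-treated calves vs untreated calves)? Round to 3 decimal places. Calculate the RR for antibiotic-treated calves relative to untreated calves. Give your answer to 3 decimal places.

odds, antibiotic-treated calves = 1251/3197 = 0.3913
odds, untreated calves = 1088/2069 = 0.5259
OR = 0.3913 / 0.5259 = 0.744
risk, antibiotic-treated calves = 1251/4448 = 0.2812
risk, untreated calves = 1088/3157 = 0.3446
RR = 0.2812 / 0.3446 = 0.816

OR = 0.744; RR = 0.816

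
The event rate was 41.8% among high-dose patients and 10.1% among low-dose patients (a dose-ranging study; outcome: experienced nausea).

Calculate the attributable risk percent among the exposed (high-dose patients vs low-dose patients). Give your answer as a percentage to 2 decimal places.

AR% = (0.4180 − 0.1010) / 0.4180 = 0.7584 → 75.84%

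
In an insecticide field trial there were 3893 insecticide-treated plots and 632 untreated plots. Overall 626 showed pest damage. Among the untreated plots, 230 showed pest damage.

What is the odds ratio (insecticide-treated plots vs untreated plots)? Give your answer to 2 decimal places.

OR = 0.20

insecticide-treated plots with the outcome: 626 − 230 = 396
insecticide-treated plots without the outcome: 3893 − 396 = 3497
untreated plots without the outcome: 632 − 230 = 402
OR = (396 × 402) / (3497 × 230) = 159192/804310 ≈ 0.20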